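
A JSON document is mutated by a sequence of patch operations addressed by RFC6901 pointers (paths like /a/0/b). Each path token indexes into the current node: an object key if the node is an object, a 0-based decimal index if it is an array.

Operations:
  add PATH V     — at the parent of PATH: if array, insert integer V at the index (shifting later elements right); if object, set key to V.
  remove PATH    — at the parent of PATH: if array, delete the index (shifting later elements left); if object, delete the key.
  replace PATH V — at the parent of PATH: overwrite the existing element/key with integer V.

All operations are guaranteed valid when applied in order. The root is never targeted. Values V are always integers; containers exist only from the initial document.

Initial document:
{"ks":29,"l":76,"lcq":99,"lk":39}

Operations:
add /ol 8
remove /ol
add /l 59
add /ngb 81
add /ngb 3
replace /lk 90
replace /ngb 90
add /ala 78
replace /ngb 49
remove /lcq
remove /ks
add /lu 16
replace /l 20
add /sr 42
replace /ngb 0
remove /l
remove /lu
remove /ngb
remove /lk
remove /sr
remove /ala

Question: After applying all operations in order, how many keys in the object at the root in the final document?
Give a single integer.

After op 1 (add /ol 8): {"ks":29,"l":76,"lcq":99,"lk":39,"ol":8}
After op 2 (remove /ol): {"ks":29,"l":76,"lcq":99,"lk":39}
After op 3 (add /l 59): {"ks":29,"l":59,"lcq":99,"lk":39}
After op 4 (add /ngb 81): {"ks":29,"l":59,"lcq":99,"lk":39,"ngb":81}
After op 5 (add /ngb 3): {"ks":29,"l":59,"lcq":99,"lk":39,"ngb":3}
After op 6 (replace /lk 90): {"ks":29,"l":59,"lcq":99,"lk":90,"ngb":3}
After op 7 (replace /ngb 90): {"ks":29,"l":59,"lcq":99,"lk":90,"ngb":90}
After op 8 (add /ala 78): {"ala":78,"ks":29,"l":59,"lcq":99,"lk":90,"ngb":90}
After op 9 (replace /ngb 49): {"ala":78,"ks":29,"l":59,"lcq":99,"lk":90,"ngb":49}
After op 10 (remove /lcq): {"ala":78,"ks":29,"l":59,"lk":90,"ngb":49}
After op 11 (remove /ks): {"ala":78,"l":59,"lk":90,"ngb":49}
After op 12 (add /lu 16): {"ala":78,"l":59,"lk":90,"lu":16,"ngb":49}
After op 13 (replace /l 20): {"ala":78,"l":20,"lk":90,"lu":16,"ngb":49}
After op 14 (add /sr 42): {"ala":78,"l":20,"lk":90,"lu":16,"ngb":49,"sr":42}
After op 15 (replace /ngb 0): {"ala":78,"l":20,"lk":90,"lu":16,"ngb":0,"sr":42}
After op 16 (remove /l): {"ala":78,"lk":90,"lu":16,"ngb":0,"sr":42}
After op 17 (remove /lu): {"ala":78,"lk":90,"ngb":0,"sr":42}
After op 18 (remove /ngb): {"ala":78,"lk":90,"sr":42}
After op 19 (remove /lk): {"ala":78,"sr":42}
After op 20 (remove /sr): {"ala":78}
After op 21 (remove /ala): {}
Size at the root: 0

Answer: 0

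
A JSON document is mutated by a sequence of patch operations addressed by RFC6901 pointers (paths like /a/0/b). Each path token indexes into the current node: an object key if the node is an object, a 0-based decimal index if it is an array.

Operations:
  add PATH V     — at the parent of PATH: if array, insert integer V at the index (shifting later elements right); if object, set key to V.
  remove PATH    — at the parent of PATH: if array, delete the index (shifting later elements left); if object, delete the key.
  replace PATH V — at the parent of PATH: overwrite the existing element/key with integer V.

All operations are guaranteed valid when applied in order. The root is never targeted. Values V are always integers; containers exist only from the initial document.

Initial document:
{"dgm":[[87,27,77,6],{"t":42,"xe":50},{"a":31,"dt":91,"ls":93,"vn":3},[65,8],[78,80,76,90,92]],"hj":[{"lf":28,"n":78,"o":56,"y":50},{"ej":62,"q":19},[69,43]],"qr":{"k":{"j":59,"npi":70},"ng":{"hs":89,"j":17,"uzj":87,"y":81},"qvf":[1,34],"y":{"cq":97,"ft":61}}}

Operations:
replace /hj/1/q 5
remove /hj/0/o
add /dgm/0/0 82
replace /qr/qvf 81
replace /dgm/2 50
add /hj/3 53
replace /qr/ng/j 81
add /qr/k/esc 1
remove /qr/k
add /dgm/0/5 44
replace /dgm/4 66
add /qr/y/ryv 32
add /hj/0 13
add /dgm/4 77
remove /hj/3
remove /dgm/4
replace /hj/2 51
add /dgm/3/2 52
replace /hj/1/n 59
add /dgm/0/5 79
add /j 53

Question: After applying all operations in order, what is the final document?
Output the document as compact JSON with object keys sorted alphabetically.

After op 1 (replace /hj/1/q 5): {"dgm":[[87,27,77,6],{"t":42,"xe":50},{"a":31,"dt":91,"ls":93,"vn":3},[65,8],[78,80,76,90,92]],"hj":[{"lf":28,"n":78,"o":56,"y":50},{"ej":62,"q":5},[69,43]],"qr":{"k":{"j":59,"npi":70},"ng":{"hs":89,"j":17,"uzj":87,"y":81},"qvf":[1,34],"y":{"cq":97,"ft":61}}}
After op 2 (remove /hj/0/o): {"dgm":[[87,27,77,6],{"t":42,"xe":50},{"a":31,"dt":91,"ls":93,"vn":3},[65,8],[78,80,76,90,92]],"hj":[{"lf":28,"n":78,"y":50},{"ej":62,"q":5},[69,43]],"qr":{"k":{"j":59,"npi":70},"ng":{"hs":89,"j":17,"uzj":87,"y":81},"qvf":[1,34],"y":{"cq":97,"ft":61}}}
After op 3 (add /dgm/0/0 82): {"dgm":[[82,87,27,77,6],{"t":42,"xe":50},{"a":31,"dt":91,"ls":93,"vn":3},[65,8],[78,80,76,90,92]],"hj":[{"lf":28,"n":78,"y":50},{"ej":62,"q":5},[69,43]],"qr":{"k":{"j":59,"npi":70},"ng":{"hs":89,"j":17,"uzj":87,"y":81},"qvf":[1,34],"y":{"cq":97,"ft":61}}}
After op 4 (replace /qr/qvf 81): {"dgm":[[82,87,27,77,6],{"t":42,"xe":50},{"a":31,"dt":91,"ls":93,"vn":3},[65,8],[78,80,76,90,92]],"hj":[{"lf":28,"n":78,"y":50},{"ej":62,"q":5},[69,43]],"qr":{"k":{"j":59,"npi":70},"ng":{"hs":89,"j":17,"uzj":87,"y":81},"qvf":81,"y":{"cq":97,"ft":61}}}
After op 5 (replace /dgm/2 50): {"dgm":[[82,87,27,77,6],{"t":42,"xe":50},50,[65,8],[78,80,76,90,92]],"hj":[{"lf":28,"n":78,"y":50},{"ej":62,"q":5},[69,43]],"qr":{"k":{"j":59,"npi":70},"ng":{"hs":89,"j":17,"uzj":87,"y":81},"qvf":81,"y":{"cq":97,"ft":61}}}
After op 6 (add /hj/3 53): {"dgm":[[82,87,27,77,6],{"t":42,"xe":50},50,[65,8],[78,80,76,90,92]],"hj":[{"lf":28,"n":78,"y":50},{"ej":62,"q":5},[69,43],53],"qr":{"k":{"j":59,"npi":70},"ng":{"hs":89,"j":17,"uzj":87,"y":81},"qvf":81,"y":{"cq":97,"ft":61}}}
After op 7 (replace /qr/ng/j 81): {"dgm":[[82,87,27,77,6],{"t":42,"xe":50},50,[65,8],[78,80,76,90,92]],"hj":[{"lf":28,"n":78,"y":50},{"ej":62,"q":5},[69,43],53],"qr":{"k":{"j":59,"npi":70},"ng":{"hs":89,"j":81,"uzj":87,"y":81},"qvf":81,"y":{"cq":97,"ft":61}}}
After op 8 (add /qr/k/esc 1): {"dgm":[[82,87,27,77,6],{"t":42,"xe":50},50,[65,8],[78,80,76,90,92]],"hj":[{"lf":28,"n":78,"y":50},{"ej":62,"q":5},[69,43],53],"qr":{"k":{"esc":1,"j":59,"npi":70},"ng":{"hs":89,"j":81,"uzj":87,"y":81},"qvf":81,"y":{"cq":97,"ft":61}}}
After op 9 (remove /qr/k): {"dgm":[[82,87,27,77,6],{"t":42,"xe":50},50,[65,8],[78,80,76,90,92]],"hj":[{"lf":28,"n":78,"y":50},{"ej":62,"q":5},[69,43],53],"qr":{"ng":{"hs":89,"j":81,"uzj":87,"y":81},"qvf":81,"y":{"cq":97,"ft":61}}}
After op 10 (add /dgm/0/5 44): {"dgm":[[82,87,27,77,6,44],{"t":42,"xe":50},50,[65,8],[78,80,76,90,92]],"hj":[{"lf":28,"n":78,"y":50},{"ej":62,"q":5},[69,43],53],"qr":{"ng":{"hs":89,"j":81,"uzj":87,"y":81},"qvf":81,"y":{"cq":97,"ft":61}}}
After op 11 (replace /dgm/4 66): {"dgm":[[82,87,27,77,6,44],{"t":42,"xe":50},50,[65,8],66],"hj":[{"lf":28,"n":78,"y":50},{"ej":62,"q":5},[69,43],53],"qr":{"ng":{"hs":89,"j":81,"uzj":87,"y":81},"qvf":81,"y":{"cq":97,"ft":61}}}
After op 12 (add /qr/y/ryv 32): {"dgm":[[82,87,27,77,6,44],{"t":42,"xe":50},50,[65,8],66],"hj":[{"lf":28,"n":78,"y":50},{"ej":62,"q":5},[69,43],53],"qr":{"ng":{"hs":89,"j":81,"uzj":87,"y":81},"qvf":81,"y":{"cq":97,"ft":61,"ryv":32}}}
After op 13 (add /hj/0 13): {"dgm":[[82,87,27,77,6,44],{"t":42,"xe":50},50,[65,8],66],"hj":[13,{"lf":28,"n":78,"y":50},{"ej":62,"q":5},[69,43],53],"qr":{"ng":{"hs":89,"j":81,"uzj":87,"y":81},"qvf":81,"y":{"cq":97,"ft":61,"ryv":32}}}
After op 14 (add /dgm/4 77): {"dgm":[[82,87,27,77,6,44],{"t":42,"xe":50},50,[65,8],77,66],"hj":[13,{"lf":28,"n":78,"y":50},{"ej":62,"q":5},[69,43],53],"qr":{"ng":{"hs":89,"j":81,"uzj":87,"y":81},"qvf":81,"y":{"cq":97,"ft":61,"ryv":32}}}
After op 15 (remove /hj/3): {"dgm":[[82,87,27,77,6,44],{"t":42,"xe":50},50,[65,8],77,66],"hj":[13,{"lf":28,"n":78,"y":50},{"ej":62,"q":5},53],"qr":{"ng":{"hs":89,"j":81,"uzj":87,"y":81},"qvf":81,"y":{"cq":97,"ft":61,"ryv":32}}}
After op 16 (remove /dgm/4): {"dgm":[[82,87,27,77,6,44],{"t":42,"xe":50},50,[65,8],66],"hj":[13,{"lf":28,"n":78,"y":50},{"ej":62,"q":5},53],"qr":{"ng":{"hs":89,"j":81,"uzj":87,"y":81},"qvf":81,"y":{"cq":97,"ft":61,"ryv":32}}}
After op 17 (replace /hj/2 51): {"dgm":[[82,87,27,77,6,44],{"t":42,"xe":50},50,[65,8],66],"hj":[13,{"lf":28,"n":78,"y":50},51,53],"qr":{"ng":{"hs":89,"j":81,"uzj":87,"y":81},"qvf":81,"y":{"cq":97,"ft":61,"ryv":32}}}
After op 18 (add /dgm/3/2 52): {"dgm":[[82,87,27,77,6,44],{"t":42,"xe":50},50,[65,8,52],66],"hj":[13,{"lf":28,"n":78,"y":50},51,53],"qr":{"ng":{"hs":89,"j":81,"uzj":87,"y":81},"qvf":81,"y":{"cq":97,"ft":61,"ryv":32}}}
After op 19 (replace /hj/1/n 59): {"dgm":[[82,87,27,77,6,44],{"t":42,"xe":50},50,[65,8,52],66],"hj":[13,{"lf":28,"n":59,"y":50},51,53],"qr":{"ng":{"hs":89,"j":81,"uzj":87,"y":81},"qvf":81,"y":{"cq":97,"ft":61,"ryv":32}}}
After op 20 (add /dgm/0/5 79): {"dgm":[[82,87,27,77,6,79,44],{"t":42,"xe":50},50,[65,8,52],66],"hj":[13,{"lf":28,"n":59,"y":50},51,53],"qr":{"ng":{"hs":89,"j":81,"uzj":87,"y":81},"qvf":81,"y":{"cq":97,"ft":61,"ryv":32}}}
After op 21 (add /j 53): {"dgm":[[82,87,27,77,6,79,44],{"t":42,"xe":50},50,[65,8,52],66],"hj":[13,{"lf":28,"n":59,"y":50},51,53],"j":53,"qr":{"ng":{"hs":89,"j":81,"uzj":87,"y":81},"qvf":81,"y":{"cq":97,"ft":61,"ryv":32}}}

Answer: {"dgm":[[82,87,27,77,6,79,44],{"t":42,"xe":50},50,[65,8,52],66],"hj":[13,{"lf":28,"n":59,"y":50},51,53],"j":53,"qr":{"ng":{"hs":89,"j":81,"uzj":87,"y":81},"qvf":81,"y":{"cq":97,"ft":61,"ryv":32}}}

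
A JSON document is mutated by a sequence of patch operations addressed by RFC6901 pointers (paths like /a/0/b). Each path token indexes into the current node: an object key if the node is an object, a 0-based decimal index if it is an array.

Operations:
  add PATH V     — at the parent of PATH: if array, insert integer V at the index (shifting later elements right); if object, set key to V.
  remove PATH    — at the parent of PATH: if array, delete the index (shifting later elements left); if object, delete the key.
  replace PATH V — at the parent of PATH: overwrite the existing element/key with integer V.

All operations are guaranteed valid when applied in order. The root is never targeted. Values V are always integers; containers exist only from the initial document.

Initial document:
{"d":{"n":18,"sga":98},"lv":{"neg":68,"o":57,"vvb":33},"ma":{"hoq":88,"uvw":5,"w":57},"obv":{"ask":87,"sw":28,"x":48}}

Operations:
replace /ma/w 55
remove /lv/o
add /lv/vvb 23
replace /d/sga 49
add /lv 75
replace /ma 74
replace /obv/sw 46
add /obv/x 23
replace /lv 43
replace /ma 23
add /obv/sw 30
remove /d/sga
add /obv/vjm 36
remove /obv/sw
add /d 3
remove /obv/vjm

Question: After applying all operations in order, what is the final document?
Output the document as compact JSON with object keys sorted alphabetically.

After op 1 (replace /ma/w 55): {"d":{"n":18,"sga":98},"lv":{"neg":68,"o":57,"vvb":33},"ma":{"hoq":88,"uvw":5,"w":55},"obv":{"ask":87,"sw":28,"x":48}}
After op 2 (remove /lv/o): {"d":{"n":18,"sga":98},"lv":{"neg":68,"vvb":33},"ma":{"hoq":88,"uvw":5,"w":55},"obv":{"ask":87,"sw":28,"x":48}}
After op 3 (add /lv/vvb 23): {"d":{"n":18,"sga":98},"lv":{"neg":68,"vvb":23},"ma":{"hoq":88,"uvw":5,"w":55},"obv":{"ask":87,"sw":28,"x":48}}
After op 4 (replace /d/sga 49): {"d":{"n":18,"sga":49},"lv":{"neg":68,"vvb":23},"ma":{"hoq":88,"uvw":5,"w":55},"obv":{"ask":87,"sw":28,"x":48}}
After op 5 (add /lv 75): {"d":{"n":18,"sga":49},"lv":75,"ma":{"hoq":88,"uvw":5,"w":55},"obv":{"ask":87,"sw":28,"x":48}}
After op 6 (replace /ma 74): {"d":{"n":18,"sga":49},"lv":75,"ma":74,"obv":{"ask":87,"sw":28,"x":48}}
After op 7 (replace /obv/sw 46): {"d":{"n":18,"sga":49},"lv":75,"ma":74,"obv":{"ask":87,"sw":46,"x":48}}
After op 8 (add /obv/x 23): {"d":{"n":18,"sga":49},"lv":75,"ma":74,"obv":{"ask":87,"sw":46,"x":23}}
After op 9 (replace /lv 43): {"d":{"n":18,"sga":49},"lv":43,"ma":74,"obv":{"ask":87,"sw":46,"x":23}}
After op 10 (replace /ma 23): {"d":{"n":18,"sga":49},"lv":43,"ma":23,"obv":{"ask":87,"sw":46,"x":23}}
After op 11 (add /obv/sw 30): {"d":{"n":18,"sga":49},"lv":43,"ma":23,"obv":{"ask":87,"sw":30,"x":23}}
After op 12 (remove /d/sga): {"d":{"n":18},"lv":43,"ma":23,"obv":{"ask":87,"sw":30,"x":23}}
After op 13 (add /obv/vjm 36): {"d":{"n":18},"lv":43,"ma":23,"obv":{"ask":87,"sw":30,"vjm":36,"x":23}}
After op 14 (remove /obv/sw): {"d":{"n":18},"lv":43,"ma":23,"obv":{"ask":87,"vjm":36,"x":23}}
After op 15 (add /d 3): {"d":3,"lv":43,"ma":23,"obv":{"ask":87,"vjm":36,"x":23}}
After op 16 (remove /obv/vjm): {"d":3,"lv":43,"ma":23,"obv":{"ask":87,"x":23}}

Answer: {"d":3,"lv":43,"ma":23,"obv":{"ask":87,"x":23}}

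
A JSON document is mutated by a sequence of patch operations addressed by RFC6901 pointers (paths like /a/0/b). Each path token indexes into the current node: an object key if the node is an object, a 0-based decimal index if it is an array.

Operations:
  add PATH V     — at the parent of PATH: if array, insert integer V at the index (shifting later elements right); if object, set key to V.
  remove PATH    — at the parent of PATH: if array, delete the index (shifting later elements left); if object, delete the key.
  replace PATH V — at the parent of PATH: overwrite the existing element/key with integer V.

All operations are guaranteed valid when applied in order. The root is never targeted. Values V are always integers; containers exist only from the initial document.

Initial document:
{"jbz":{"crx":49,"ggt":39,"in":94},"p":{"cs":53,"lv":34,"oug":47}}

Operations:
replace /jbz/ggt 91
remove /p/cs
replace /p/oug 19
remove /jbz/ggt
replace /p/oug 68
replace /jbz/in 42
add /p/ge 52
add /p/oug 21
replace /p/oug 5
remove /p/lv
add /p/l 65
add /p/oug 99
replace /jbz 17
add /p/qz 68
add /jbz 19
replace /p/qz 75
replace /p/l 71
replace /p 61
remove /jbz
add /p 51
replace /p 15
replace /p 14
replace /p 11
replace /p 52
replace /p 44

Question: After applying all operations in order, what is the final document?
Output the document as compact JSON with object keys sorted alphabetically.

Answer: {"p":44}

Derivation:
After op 1 (replace /jbz/ggt 91): {"jbz":{"crx":49,"ggt":91,"in":94},"p":{"cs":53,"lv":34,"oug":47}}
After op 2 (remove /p/cs): {"jbz":{"crx":49,"ggt":91,"in":94},"p":{"lv":34,"oug":47}}
After op 3 (replace /p/oug 19): {"jbz":{"crx":49,"ggt":91,"in":94},"p":{"lv":34,"oug":19}}
After op 4 (remove /jbz/ggt): {"jbz":{"crx":49,"in":94},"p":{"lv":34,"oug":19}}
After op 5 (replace /p/oug 68): {"jbz":{"crx":49,"in":94},"p":{"lv":34,"oug":68}}
After op 6 (replace /jbz/in 42): {"jbz":{"crx":49,"in":42},"p":{"lv":34,"oug":68}}
After op 7 (add /p/ge 52): {"jbz":{"crx":49,"in":42},"p":{"ge":52,"lv":34,"oug":68}}
After op 8 (add /p/oug 21): {"jbz":{"crx":49,"in":42},"p":{"ge":52,"lv":34,"oug":21}}
After op 9 (replace /p/oug 5): {"jbz":{"crx":49,"in":42},"p":{"ge":52,"lv":34,"oug":5}}
After op 10 (remove /p/lv): {"jbz":{"crx":49,"in":42},"p":{"ge":52,"oug":5}}
After op 11 (add /p/l 65): {"jbz":{"crx":49,"in":42},"p":{"ge":52,"l":65,"oug":5}}
After op 12 (add /p/oug 99): {"jbz":{"crx":49,"in":42},"p":{"ge":52,"l":65,"oug":99}}
After op 13 (replace /jbz 17): {"jbz":17,"p":{"ge":52,"l":65,"oug":99}}
After op 14 (add /p/qz 68): {"jbz":17,"p":{"ge":52,"l":65,"oug":99,"qz":68}}
After op 15 (add /jbz 19): {"jbz":19,"p":{"ge":52,"l":65,"oug":99,"qz":68}}
After op 16 (replace /p/qz 75): {"jbz":19,"p":{"ge":52,"l":65,"oug":99,"qz":75}}
After op 17 (replace /p/l 71): {"jbz":19,"p":{"ge":52,"l":71,"oug":99,"qz":75}}
After op 18 (replace /p 61): {"jbz":19,"p":61}
After op 19 (remove /jbz): {"p":61}
After op 20 (add /p 51): {"p":51}
After op 21 (replace /p 15): {"p":15}
After op 22 (replace /p 14): {"p":14}
After op 23 (replace /p 11): {"p":11}
After op 24 (replace /p 52): {"p":52}
After op 25 (replace /p 44): {"p":44}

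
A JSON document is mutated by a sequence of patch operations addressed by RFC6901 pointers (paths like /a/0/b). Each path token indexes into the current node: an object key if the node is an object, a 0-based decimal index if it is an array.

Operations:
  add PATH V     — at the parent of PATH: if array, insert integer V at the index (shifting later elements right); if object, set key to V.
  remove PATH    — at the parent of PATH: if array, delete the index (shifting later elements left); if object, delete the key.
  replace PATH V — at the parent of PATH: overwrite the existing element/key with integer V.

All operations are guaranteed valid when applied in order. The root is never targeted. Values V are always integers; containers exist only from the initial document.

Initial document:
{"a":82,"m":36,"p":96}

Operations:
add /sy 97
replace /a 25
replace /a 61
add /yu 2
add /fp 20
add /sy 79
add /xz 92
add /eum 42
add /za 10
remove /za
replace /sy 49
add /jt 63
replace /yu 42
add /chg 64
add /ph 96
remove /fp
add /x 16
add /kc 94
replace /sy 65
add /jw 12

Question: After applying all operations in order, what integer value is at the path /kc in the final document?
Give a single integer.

After op 1 (add /sy 97): {"a":82,"m":36,"p":96,"sy":97}
After op 2 (replace /a 25): {"a":25,"m":36,"p":96,"sy":97}
After op 3 (replace /a 61): {"a":61,"m":36,"p":96,"sy":97}
After op 4 (add /yu 2): {"a":61,"m":36,"p":96,"sy":97,"yu":2}
After op 5 (add /fp 20): {"a":61,"fp":20,"m":36,"p":96,"sy":97,"yu":2}
After op 6 (add /sy 79): {"a":61,"fp":20,"m":36,"p":96,"sy":79,"yu":2}
After op 7 (add /xz 92): {"a":61,"fp":20,"m":36,"p":96,"sy":79,"xz":92,"yu":2}
After op 8 (add /eum 42): {"a":61,"eum":42,"fp":20,"m":36,"p":96,"sy":79,"xz":92,"yu":2}
After op 9 (add /za 10): {"a":61,"eum":42,"fp":20,"m":36,"p":96,"sy":79,"xz":92,"yu":2,"za":10}
After op 10 (remove /za): {"a":61,"eum":42,"fp":20,"m":36,"p":96,"sy":79,"xz":92,"yu":2}
After op 11 (replace /sy 49): {"a":61,"eum":42,"fp":20,"m":36,"p":96,"sy":49,"xz":92,"yu":2}
After op 12 (add /jt 63): {"a":61,"eum":42,"fp":20,"jt":63,"m":36,"p":96,"sy":49,"xz":92,"yu":2}
After op 13 (replace /yu 42): {"a":61,"eum":42,"fp":20,"jt":63,"m":36,"p":96,"sy":49,"xz":92,"yu":42}
After op 14 (add /chg 64): {"a":61,"chg":64,"eum":42,"fp":20,"jt":63,"m":36,"p":96,"sy":49,"xz":92,"yu":42}
After op 15 (add /ph 96): {"a":61,"chg":64,"eum":42,"fp":20,"jt":63,"m":36,"p":96,"ph":96,"sy":49,"xz":92,"yu":42}
After op 16 (remove /fp): {"a":61,"chg":64,"eum":42,"jt":63,"m":36,"p":96,"ph":96,"sy":49,"xz":92,"yu":42}
After op 17 (add /x 16): {"a":61,"chg":64,"eum":42,"jt":63,"m":36,"p":96,"ph":96,"sy":49,"x":16,"xz":92,"yu":42}
After op 18 (add /kc 94): {"a":61,"chg":64,"eum":42,"jt":63,"kc":94,"m":36,"p":96,"ph":96,"sy":49,"x":16,"xz":92,"yu":42}
After op 19 (replace /sy 65): {"a":61,"chg":64,"eum":42,"jt":63,"kc":94,"m":36,"p":96,"ph":96,"sy":65,"x":16,"xz":92,"yu":42}
After op 20 (add /jw 12): {"a":61,"chg":64,"eum":42,"jt":63,"jw":12,"kc":94,"m":36,"p":96,"ph":96,"sy":65,"x":16,"xz":92,"yu":42}
Value at /kc: 94

Answer: 94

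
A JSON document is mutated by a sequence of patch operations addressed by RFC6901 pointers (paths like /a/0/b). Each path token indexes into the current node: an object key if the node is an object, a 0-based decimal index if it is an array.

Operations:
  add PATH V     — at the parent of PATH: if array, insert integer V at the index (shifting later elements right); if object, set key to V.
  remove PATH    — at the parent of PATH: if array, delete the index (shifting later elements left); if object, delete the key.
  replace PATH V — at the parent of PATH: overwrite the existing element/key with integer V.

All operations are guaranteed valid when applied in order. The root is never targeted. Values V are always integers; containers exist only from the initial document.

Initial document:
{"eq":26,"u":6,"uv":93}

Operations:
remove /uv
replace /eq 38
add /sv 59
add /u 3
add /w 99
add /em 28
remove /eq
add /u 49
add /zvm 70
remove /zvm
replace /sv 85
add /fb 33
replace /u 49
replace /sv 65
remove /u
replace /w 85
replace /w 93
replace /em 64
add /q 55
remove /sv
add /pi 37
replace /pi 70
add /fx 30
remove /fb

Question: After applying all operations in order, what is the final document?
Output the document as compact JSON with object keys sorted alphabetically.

After op 1 (remove /uv): {"eq":26,"u":6}
After op 2 (replace /eq 38): {"eq":38,"u":6}
After op 3 (add /sv 59): {"eq":38,"sv":59,"u":6}
After op 4 (add /u 3): {"eq":38,"sv":59,"u":3}
After op 5 (add /w 99): {"eq":38,"sv":59,"u":3,"w":99}
After op 6 (add /em 28): {"em":28,"eq":38,"sv":59,"u":3,"w":99}
After op 7 (remove /eq): {"em":28,"sv":59,"u":3,"w":99}
After op 8 (add /u 49): {"em":28,"sv":59,"u":49,"w":99}
After op 9 (add /zvm 70): {"em":28,"sv":59,"u":49,"w":99,"zvm":70}
After op 10 (remove /zvm): {"em":28,"sv":59,"u":49,"w":99}
After op 11 (replace /sv 85): {"em":28,"sv":85,"u":49,"w":99}
After op 12 (add /fb 33): {"em":28,"fb":33,"sv":85,"u":49,"w":99}
After op 13 (replace /u 49): {"em":28,"fb":33,"sv":85,"u":49,"w":99}
After op 14 (replace /sv 65): {"em":28,"fb":33,"sv":65,"u":49,"w":99}
After op 15 (remove /u): {"em":28,"fb":33,"sv":65,"w":99}
After op 16 (replace /w 85): {"em":28,"fb":33,"sv":65,"w":85}
After op 17 (replace /w 93): {"em":28,"fb":33,"sv":65,"w":93}
After op 18 (replace /em 64): {"em":64,"fb":33,"sv":65,"w":93}
After op 19 (add /q 55): {"em":64,"fb":33,"q":55,"sv":65,"w":93}
After op 20 (remove /sv): {"em":64,"fb":33,"q":55,"w":93}
After op 21 (add /pi 37): {"em":64,"fb":33,"pi":37,"q":55,"w":93}
After op 22 (replace /pi 70): {"em":64,"fb":33,"pi":70,"q":55,"w":93}
After op 23 (add /fx 30): {"em":64,"fb":33,"fx":30,"pi":70,"q":55,"w":93}
After op 24 (remove /fb): {"em":64,"fx":30,"pi":70,"q":55,"w":93}

Answer: {"em":64,"fx":30,"pi":70,"q":55,"w":93}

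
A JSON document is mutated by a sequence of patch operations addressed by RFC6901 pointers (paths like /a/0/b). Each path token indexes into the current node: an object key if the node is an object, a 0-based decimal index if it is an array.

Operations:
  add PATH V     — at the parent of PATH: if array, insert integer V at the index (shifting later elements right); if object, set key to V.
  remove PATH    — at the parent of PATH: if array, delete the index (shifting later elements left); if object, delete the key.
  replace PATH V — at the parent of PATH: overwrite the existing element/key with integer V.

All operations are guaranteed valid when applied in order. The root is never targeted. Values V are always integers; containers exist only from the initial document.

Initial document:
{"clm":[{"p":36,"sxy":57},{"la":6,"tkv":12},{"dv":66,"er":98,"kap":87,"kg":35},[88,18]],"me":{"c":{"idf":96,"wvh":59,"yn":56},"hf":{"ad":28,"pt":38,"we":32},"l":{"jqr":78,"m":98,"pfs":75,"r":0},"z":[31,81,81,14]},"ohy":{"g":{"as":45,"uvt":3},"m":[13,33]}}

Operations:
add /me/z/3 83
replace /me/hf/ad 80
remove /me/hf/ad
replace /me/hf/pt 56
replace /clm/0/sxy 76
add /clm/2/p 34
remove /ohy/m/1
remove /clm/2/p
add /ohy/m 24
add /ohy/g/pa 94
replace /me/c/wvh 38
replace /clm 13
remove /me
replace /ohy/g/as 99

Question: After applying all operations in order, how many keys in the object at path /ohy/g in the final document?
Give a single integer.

After op 1 (add /me/z/3 83): {"clm":[{"p":36,"sxy":57},{"la":6,"tkv":12},{"dv":66,"er":98,"kap":87,"kg":35},[88,18]],"me":{"c":{"idf":96,"wvh":59,"yn":56},"hf":{"ad":28,"pt":38,"we":32},"l":{"jqr":78,"m":98,"pfs":75,"r":0},"z":[31,81,81,83,14]},"ohy":{"g":{"as":45,"uvt":3},"m":[13,33]}}
After op 2 (replace /me/hf/ad 80): {"clm":[{"p":36,"sxy":57},{"la":6,"tkv":12},{"dv":66,"er":98,"kap":87,"kg":35},[88,18]],"me":{"c":{"idf":96,"wvh":59,"yn":56},"hf":{"ad":80,"pt":38,"we":32},"l":{"jqr":78,"m":98,"pfs":75,"r":0},"z":[31,81,81,83,14]},"ohy":{"g":{"as":45,"uvt":3},"m":[13,33]}}
After op 3 (remove /me/hf/ad): {"clm":[{"p":36,"sxy":57},{"la":6,"tkv":12},{"dv":66,"er":98,"kap":87,"kg":35},[88,18]],"me":{"c":{"idf":96,"wvh":59,"yn":56},"hf":{"pt":38,"we":32},"l":{"jqr":78,"m":98,"pfs":75,"r":0},"z":[31,81,81,83,14]},"ohy":{"g":{"as":45,"uvt":3},"m":[13,33]}}
After op 4 (replace /me/hf/pt 56): {"clm":[{"p":36,"sxy":57},{"la":6,"tkv":12},{"dv":66,"er":98,"kap":87,"kg":35},[88,18]],"me":{"c":{"idf":96,"wvh":59,"yn":56},"hf":{"pt":56,"we":32},"l":{"jqr":78,"m":98,"pfs":75,"r":0},"z":[31,81,81,83,14]},"ohy":{"g":{"as":45,"uvt":3},"m":[13,33]}}
After op 5 (replace /clm/0/sxy 76): {"clm":[{"p":36,"sxy":76},{"la":6,"tkv":12},{"dv":66,"er":98,"kap":87,"kg":35},[88,18]],"me":{"c":{"idf":96,"wvh":59,"yn":56},"hf":{"pt":56,"we":32},"l":{"jqr":78,"m":98,"pfs":75,"r":0},"z":[31,81,81,83,14]},"ohy":{"g":{"as":45,"uvt":3},"m":[13,33]}}
After op 6 (add /clm/2/p 34): {"clm":[{"p":36,"sxy":76},{"la":6,"tkv":12},{"dv":66,"er":98,"kap":87,"kg":35,"p":34},[88,18]],"me":{"c":{"idf":96,"wvh":59,"yn":56},"hf":{"pt":56,"we":32},"l":{"jqr":78,"m":98,"pfs":75,"r":0},"z":[31,81,81,83,14]},"ohy":{"g":{"as":45,"uvt":3},"m":[13,33]}}
After op 7 (remove /ohy/m/1): {"clm":[{"p":36,"sxy":76},{"la":6,"tkv":12},{"dv":66,"er":98,"kap":87,"kg":35,"p":34},[88,18]],"me":{"c":{"idf":96,"wvh":59,"yn":56},"hf":{"pt":56,"we":32},"l":{"jqr":78,"m":98,"pfs":75,"r":0},"z":[31,81,81,83,14]},"ohy":{"g":{"as":45,"uvt":3},"m":[13]}}
After op 8 (remove /clm/2/p): {"clm":[{"p":36,"sxy":76},{"la":6,"tkv":12},{"dv":66,"er":98,"kap":87,"kg":35},[88,18]],"me":{"c":{"idf":96,"wvh":59,"yn":56},"hf":{"pt":56,"we":32},"l":{"jqr":78,"m":98,"pfs":75,"r":0},"z":[31,81,81,83,14]},"ohy":{"g":{"as":45,"uvt":3},"m":[13]}}
After op 9 (add /ohy/m 24): {"clm":[{"p":36,"sxy":76},{"la":6,"tkv":12},{"dv":66,"er":98,"kap":87,"kg":35},[88,18]],"me":{"c":{"idf":96,"wvh":59,"yn":56},"hf":{"pt":56,"we":32},"l":{"jqr":78,"m":98,"pfs":75,"r":0},"z":[31,81,81,83,14]},"ohy":{"g":{"as":45,"uvt":3},"m":24}}
After op 10 (add /ohy/g/pa 94): {"clm":[{"p":36,"sxy":76},{"la":6,"tkv":12},{"dv":66,"er":98,"kap":87,"kg":35},[88,18]],"me":{"c":{"idf":96,"wvh":59,"yn":56},"hf":{"pt":56,"we":32},"l":{"jqr":78,"m":98,"pfs":75,"r":0},"z":[31,81,81,83,14]},"ohy":{"g":{"as":45,"pa":94,"uvt":3},"m":24}}
After op 11 (replace /me/c/wvh 38): {"clm":[{"p":36,"sxy":76},{"la":6,"tkv":12},{"dv":66,"er":98,"kap":87,"kg":35},[88,18]],"me":{"c":{"idf":96,"wvh":38,"yn":56},"hf":{"pt":56,"we":32},"l":{"jqr":78,"m":98,"pfs":75,"r":0},"z":[31,81,81,83,14]},"ohy":{"g":{"as":45,"pa":94,"uvt":3},"m":24}}
After op 12 (replace /clm 13): {"clm":13,"me":{"c":{"idf":96,"wvh":38,"yn":56},"hf":{"pt":56,"we":32},"l":{"jqr":78,"m":98,"pfs":75,"r":0},"z":[31,81,81,83,14]},"ohy":{"g":{"as":45,"pa":94,"uvt":3},"m":24}}
After op 13 (remove /me): {"clm":13,"ohy":{"g":{"as":45,"pa":94,"uvt":3},"m":24}}
After op 14 (replace /ohy/g/as 99): {"clm":13,"ohy":{"g":{"as":99,"pa":94,"uvt":3},"m":24}}
Size at path /ohy/g: 3

Answer: 3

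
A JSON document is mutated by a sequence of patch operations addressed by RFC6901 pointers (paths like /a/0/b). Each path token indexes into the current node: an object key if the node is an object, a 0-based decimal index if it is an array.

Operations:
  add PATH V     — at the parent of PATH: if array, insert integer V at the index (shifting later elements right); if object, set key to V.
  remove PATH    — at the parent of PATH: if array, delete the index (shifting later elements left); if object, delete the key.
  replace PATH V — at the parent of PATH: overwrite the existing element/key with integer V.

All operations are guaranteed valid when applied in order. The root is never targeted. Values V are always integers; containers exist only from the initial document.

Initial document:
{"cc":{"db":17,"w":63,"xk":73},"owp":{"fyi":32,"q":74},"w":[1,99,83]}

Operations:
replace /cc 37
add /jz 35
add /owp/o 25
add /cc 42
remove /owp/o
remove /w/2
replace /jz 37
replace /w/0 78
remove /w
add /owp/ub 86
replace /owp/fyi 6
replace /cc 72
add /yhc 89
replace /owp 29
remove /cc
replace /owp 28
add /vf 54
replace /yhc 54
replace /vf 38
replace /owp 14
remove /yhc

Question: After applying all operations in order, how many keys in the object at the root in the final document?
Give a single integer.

After op 1 (replace /cc 37): {"cc":37,"owp":{"fyi":32,"q":74},"w":[1,99,83]}
After op 2 (add /jz 35): {"cc":37,"jz":35,"owp":{"fyi":32,"q":74},"w":[1,99,83]}
After op 3 (add /owp/o 25): {"cc":37,"jz":35,"owp":{"fyi":32,"o":25,"q":74},"w":[1,99,83]}
After op 4 (add /cc 42): {"cc":42,"jz":35,"owp":{"fyi":32,"o":25,"q":74},"w":[1,99,83]}
After op 5 (remove /owp/o): {"cc":42,"jz":35,"owp":{"fyi":32,"q":74},"w":[1,99,83]}
After op 6 (remove /w/2): {"cc":42,"jz":35,"owp":{"fyi":32,"q":74},"w":[1,99]}
After op 7 (replace /jz 37): {"cc":42,"jz":37,"owp":{"fyi":32,"q":74},"w":[1,99]}
After op 8 (replace /w/0 78): {"cc":42,"jz":37,"owp":{"fyi":32,"q":74},"w":[78,99]}
After op 9 (remove /w): {"cc":42,"jz":37,"owp":{"fyi":32,"q":74}}
After op 10 (add /owp/ub 86): {"cc":42,"jz":37,"owp":{"fyi":32,"q":74,"ub":86}}
After op 11 (replace /owp/fyi 6): {"cc":42,"jz":37,"owp":{"fyi":6,"q":74,"ub":86}}
After op 12 (replace /cc 72): {"cc":72,"jz":37,"owp":{"fyi":6,"q":74,"ub":86}}
After op 13 (add /yhc 89): {"cc":72,"jz":37,"owp":{"fyi":6,"q":74,"ub":86},"yhc":89}
After op 14 (replace /owp 29): {"cc":72,"jz":37,"owp":29,"yhc":89}
After op 15 (remove /cc): {"jz":37,"owp":29,"yhc":89}
After op 16 (replace /owp 28): {"jz":37,"owp":28,"yhc":89}
After op 17 (add /vf 54): {"jz":37,"owp":28,"vf":54,"yhc":89}
After op 18 (replace /yhc 54): {"jz":37,"owp":28,"vf":54,"yhc":54}
After op 19 (replace /vf 38): {"jz":37,"owp":28,"vf":38,"yhc":54}
After op 20 (replace /owp 14): {"jz":37,"owp":14,"vf":38,"yhc":54}
After op 21 (remove /yhc): {"jz":37,"owp":14,"vf":38}
Size at the root: 3

Answer: 3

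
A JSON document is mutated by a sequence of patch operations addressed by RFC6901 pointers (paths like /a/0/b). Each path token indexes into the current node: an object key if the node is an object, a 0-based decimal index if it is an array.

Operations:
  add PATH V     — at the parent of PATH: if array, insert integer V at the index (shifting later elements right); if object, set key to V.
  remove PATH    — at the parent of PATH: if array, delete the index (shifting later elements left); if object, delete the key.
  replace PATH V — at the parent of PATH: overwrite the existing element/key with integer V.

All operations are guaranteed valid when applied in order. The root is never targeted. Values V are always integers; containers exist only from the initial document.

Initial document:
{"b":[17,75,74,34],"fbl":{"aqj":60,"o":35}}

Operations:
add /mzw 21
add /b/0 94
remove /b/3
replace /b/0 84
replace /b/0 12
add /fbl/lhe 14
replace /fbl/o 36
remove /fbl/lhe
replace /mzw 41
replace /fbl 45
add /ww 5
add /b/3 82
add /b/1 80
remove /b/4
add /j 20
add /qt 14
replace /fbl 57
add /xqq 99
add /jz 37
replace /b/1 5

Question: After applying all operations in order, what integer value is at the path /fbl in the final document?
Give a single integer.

After op 1 (add /mzw 21): {"b":[17,75,74,34],"fbl":{"aqj":60,"o":35},"mzw":21}
After op 2 (add /b/0 94): {"b":[94,17,75,74,34],"fbl":{"aqj":60,"o":35},"mzw":21}
After op 3 (remove /b/3): {"b":[94,17,75,34],"fbl":{"aqj":60,"o":35},"mzw":21}
After op 4 (replace /b/0 84): {"b":[84,17,75,34],"fbl":{"aqj":60,"o":35},"mzw":21}
After op 5 (replace /b/0 12): {"b":[12,17,75,34],"fbl":{"aqj":60,"o":35},"mzw":21}
After op 6 (add /fbl/lhe 14): {"b":[12,17,75,34],"fbl":{"aqj":60,"lhe":14,"o":35},"mzw":21}
After op 7 (replace /fbl/o 36): {"b":[12,17,75,34],"fbl":{"aqj":60,"lhe":14,"o":36},"mzw":21}
After op 8 (remove /fbl/lhe): {"b":[12,17,75,34],"fbl":{"aqj":60,"o":36},"mzw":21}
After op 9 (replace /mzw 41): {"b":[12,17,75,34],"fbl":{"aqj":60,"o":36},"mzw":41}
After op 10 (replace /fbl 45): {"b":[12,17,75,34],"fbl":45,"mzw":41}
After op 11 (add /ww 5): {"b":[12,17,75,34],"fbl":45,"mzw":41,"ww":5}
After op 12 (add /b/3 82): {"b":[12,17,75,82,34],"fbl":45,"mzw":41,"ww":5}
After op 13 (add /b/1 80): {"b":[12,80,17,75,82,34],"fbl":45,"mzw":41,"ww":5}
After op 14 (remove /b/4): {"b":[12,80,17,75,34],"fbl":45,"mzw":41,"ww":5}
After op 15 (add /j 20): {"b":[12,80,17,75,34],"fbl":45,"j":20,"mzw":41,"ww":5}
After op 16 (add /qt 14): {"b":[12,80,17,75,34],"fbl":45,"j":20,"mzw":41,"qt":14,"ww":5}
After op 17 (replace /fbl 57): {"b":[12,80,17,75,34],"fbl":57,"j":20,"mzw":41,"qt":14,"ww":5}
After op 18 (add /xqq 99): {"b":[12,80,17,75,34],"fbl":57,"j":20,"mzw":41,"qt":14,"ww":5,"xqq":99}
After op 19 (add /jz 37): {"b":[12,80,17,75,34],"fbl":57,"j":20,"jz":37,"mzw":41,"qt":14,"ww":5,"xqq":99}
After op 20 (replace /b/1 5): {"b":[12,5,17,75,34],"fbl":57,"j":20,"jz":37,"mzw":41,"qt":14,"ww":5,"xqq":99}
Value at /fbl: 57

Answer: 57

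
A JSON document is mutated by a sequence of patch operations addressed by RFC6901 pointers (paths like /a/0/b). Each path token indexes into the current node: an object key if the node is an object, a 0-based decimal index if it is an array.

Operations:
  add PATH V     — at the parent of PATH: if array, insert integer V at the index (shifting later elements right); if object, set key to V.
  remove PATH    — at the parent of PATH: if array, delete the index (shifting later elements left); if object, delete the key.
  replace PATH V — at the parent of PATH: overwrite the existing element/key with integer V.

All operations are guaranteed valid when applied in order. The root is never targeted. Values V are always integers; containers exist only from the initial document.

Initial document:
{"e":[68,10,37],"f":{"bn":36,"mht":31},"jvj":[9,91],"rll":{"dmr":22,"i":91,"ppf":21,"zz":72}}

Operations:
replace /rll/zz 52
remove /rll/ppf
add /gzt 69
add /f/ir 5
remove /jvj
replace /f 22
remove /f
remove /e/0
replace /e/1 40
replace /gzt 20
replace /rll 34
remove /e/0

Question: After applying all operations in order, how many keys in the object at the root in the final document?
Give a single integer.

After op 1 (replace /rll/zz 52): {"e":[68,10,37],"f":{"bn":36,"mht":31},"jvj":[9,91],"rll":{"dmr":22,"i":91,"ppf":21,"zz":52}}
After op 2 (remove /rll/ppf): {"e":[68,10,37],"f":{"bn":36,"mht":31},"jvj":[9,91],"rll":{"dmr":22,"i":91,"zz":52}}
After op 3 (add /gzt 69): {"e":[68,10,37],"f":{"bn":36,"mht":31},"gzt":69,"jvj":[9,91],"rll":{"dmr":22,"i":91,"zz":52}}
After op 4 (add /f/ir 5): {"e":[68,10,37],"f":{"bn":36,"ir":5,"mht":31},"gzt":69,"jvj":[9,91],"rll":{"dmr":22,"i":91,"zz":52}}
After op 5 (remove /jvj): {"e":[68,10,37],"f":{"bn":36,"ir":5,"mht":31},"gzt":69,"rll":{"dmr":22,"i":91,"zz":52}}
After op 6 (replace /f 22): {"e":[68,10,37],"f":22,"gzt":69,"rll":{"dmr":22,"i":91,"zz":52}}
After op 7 (remove /f): {"e":[68,10,37],"gzt":69,"rll":{"dmr":22,"i":91,"zz":52}}
After op 8 (remove /e/0): {"e":[10,37],"gzt":69,"rll":{"dmr":22,"i":91,"zz":52}}
After op 9 (replace /e/1 40): {"e":[10,40],"gzt":69,"rll":{"dmr":22,"i":91,"zz":52}}
After op 10 (replace /gzt 20): {"e":[10,40],"gzt":20,"rll":{"dmr":22,"i":91,"zz":52}}
After op 11 (replace /rll 34): {"e":[10,40],"gzt":20,"rll":34}
After op 12 (remove /e/0): {"e":[40],"gzt":20,"rll":34}
Size at the root: 3

Answer: 3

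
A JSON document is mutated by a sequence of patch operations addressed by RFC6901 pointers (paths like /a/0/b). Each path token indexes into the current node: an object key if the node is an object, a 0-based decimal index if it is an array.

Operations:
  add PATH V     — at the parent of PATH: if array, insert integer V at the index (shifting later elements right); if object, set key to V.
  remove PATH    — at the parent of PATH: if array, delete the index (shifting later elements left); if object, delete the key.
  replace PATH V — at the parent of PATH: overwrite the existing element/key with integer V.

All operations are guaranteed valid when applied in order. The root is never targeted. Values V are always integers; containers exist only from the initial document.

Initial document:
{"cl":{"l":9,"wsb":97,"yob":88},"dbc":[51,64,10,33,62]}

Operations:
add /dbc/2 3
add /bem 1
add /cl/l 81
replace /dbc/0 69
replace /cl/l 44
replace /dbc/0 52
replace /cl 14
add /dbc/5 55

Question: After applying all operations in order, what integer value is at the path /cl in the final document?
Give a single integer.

Answer: 14

Derivation:
After op 1 (add /dbc/2 3): {"cl":{"l":9,"wsb":97,"yob":88},"dbc":[51,64,3,10,33,62]}
After op 2 (add /bem 1): {"bem":1,"cl":{"l":9,"wsb":97,"yob":88},"dbc":[51,64,3,10,33,62]}
After op 3 (add /cl/l 81): {"bem":1,"cl":{"l":81,"wsb":97,"yob":88},"dbc":[51,64,3,10,33,62]}
After op 4 (replace /dbc/0 69): {"bem":1,"cl":{"l":81,"wsb":97,"yob":88},"dbc":[69,64,3,10,33,62]}
After op 5 (replace /cl/l 44): {"bem":1,"cl":{"l":44,"wsb":97,"yob":88},"dbc":[69,64,3,10,33,62]}
After op 6 (replace /dbc/0 52): {"bem":1,"cl":{"l":44,"wsb":97,"yob":88},"dbc":[52,64,3,10,33,62]}
After op 7 (replace /cl 14): {"bem":1,"cl":14,"dbc":[52,64,3,10,33,62]}
After op 8 (add /dbc/5 55): {"bem":1,"cl":14,"dbc":[52,64,3,10,33,55,62]}
Value at /cl: 14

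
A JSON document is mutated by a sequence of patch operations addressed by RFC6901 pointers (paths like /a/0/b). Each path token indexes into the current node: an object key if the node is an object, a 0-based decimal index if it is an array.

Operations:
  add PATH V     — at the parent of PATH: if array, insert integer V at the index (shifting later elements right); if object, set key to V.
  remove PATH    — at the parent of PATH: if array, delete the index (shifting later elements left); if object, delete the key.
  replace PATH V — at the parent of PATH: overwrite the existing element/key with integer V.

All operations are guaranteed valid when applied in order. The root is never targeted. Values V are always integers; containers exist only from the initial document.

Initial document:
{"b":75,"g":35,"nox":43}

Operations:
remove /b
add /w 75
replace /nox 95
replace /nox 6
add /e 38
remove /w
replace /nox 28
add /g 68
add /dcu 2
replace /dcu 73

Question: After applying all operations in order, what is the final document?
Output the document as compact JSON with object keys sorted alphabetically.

Answer: {"dcu":73,"e":38,"g":68,"nox":28}

Derivation:
After op 1 (remove /b): {"g":35,"nox":43}
After op 2 (add /w 75): {"g":35,"nox":43,"w":75}
After op 3 (replace /nox 95): {"g":35,"nox":95,"w":75}
After op 4 (replace /nox 6): {"g":35,"nox":6,"w":75}
After op 5 (add /e 38): {"e":38,"g":35,"nox":6,"w":75}
After op 6 (remove /w): {"e":38,"g":35,"nox":6}
After op 7 (replace /nox 28): {"e":38,"g":35,"nox":28}
After op 8 (add /g 68): {"e":38,"g":68,"nox":28}
After op 9 (add /dcu 2): {"dcu":2,"e":38,"g":68,"nox":28}
After op 10 (replace /dcu 73): {"dcu":73,"e":38,"g":68,"nox":28}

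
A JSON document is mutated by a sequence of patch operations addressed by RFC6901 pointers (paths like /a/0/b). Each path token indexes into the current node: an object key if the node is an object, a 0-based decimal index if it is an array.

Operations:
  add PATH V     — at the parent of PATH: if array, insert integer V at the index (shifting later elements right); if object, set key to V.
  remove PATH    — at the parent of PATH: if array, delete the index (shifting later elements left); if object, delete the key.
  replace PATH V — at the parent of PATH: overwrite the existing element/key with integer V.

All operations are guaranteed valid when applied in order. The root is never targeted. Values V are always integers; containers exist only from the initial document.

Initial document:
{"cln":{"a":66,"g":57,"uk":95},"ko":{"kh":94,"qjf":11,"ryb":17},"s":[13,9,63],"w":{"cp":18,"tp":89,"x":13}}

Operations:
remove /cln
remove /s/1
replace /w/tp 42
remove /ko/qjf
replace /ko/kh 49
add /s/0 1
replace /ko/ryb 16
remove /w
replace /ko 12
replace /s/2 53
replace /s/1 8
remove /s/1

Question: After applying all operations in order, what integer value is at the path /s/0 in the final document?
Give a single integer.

Answer: 1

Derivation:
After op 1 (remove /cln): {"ko":{"kh":94,"qjf":11,"ryb":17},"s":[13,9,63],"w":{"cp":18,"tp":89,"x":13}}
After op 2 (remove /s/1): {"ko":{"kh":94,"qjf":11,"ryb":17},"s":[13,63],"w":{"cp":18,"tp":89,"x":13}}
After op 3 (replace /w/tp 42): {"ko":{"kh":94,"qjf":11,"ryb":17},"s":[13,63],"w":{"cp":18,"tp":42,"x":13}}
After op 4 (remove /ko/qjf): {"ko":{"kh":94,"ryb":17},"s":[13,63],"w":{"cp":18,"tp":42,"x":13}}
After op 5 (replace /ko/kh 49): {"ko":{"kh":49,"ryb":17},"s":[13,63],"w":{"cp":18,"tp":42,"x":13}}
After op 6 (add /s/0 1): {"ko":{"kh":49,"ryb":17},"s":[1,13,63],"w":{"cp":18,"tp":42,"x":13}}
After op 7 (replace /ko/ryb 16): {"ko":{"kh":49,"ryb":16},"s":[1,13,63],"w":{"cp":18,"tp":42,"x":13}}
After op 8 (remove /w): {"ko":{"kh":49,"ryb":16},"s":[1,13,63]}
After op 9 (replace /ko 12): {"ko":12,"s":[1,13,63]}
After op 10 (replace /s/2 53): {"ko":12,"s":[1,13,53]}
After op 11 (replace /s/1 8): {"ko":12,"s":[1,8,53]}
After op 12 (remove /s/1): {"ko":12,"s":[1,53]}
Value at /s/0: 1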